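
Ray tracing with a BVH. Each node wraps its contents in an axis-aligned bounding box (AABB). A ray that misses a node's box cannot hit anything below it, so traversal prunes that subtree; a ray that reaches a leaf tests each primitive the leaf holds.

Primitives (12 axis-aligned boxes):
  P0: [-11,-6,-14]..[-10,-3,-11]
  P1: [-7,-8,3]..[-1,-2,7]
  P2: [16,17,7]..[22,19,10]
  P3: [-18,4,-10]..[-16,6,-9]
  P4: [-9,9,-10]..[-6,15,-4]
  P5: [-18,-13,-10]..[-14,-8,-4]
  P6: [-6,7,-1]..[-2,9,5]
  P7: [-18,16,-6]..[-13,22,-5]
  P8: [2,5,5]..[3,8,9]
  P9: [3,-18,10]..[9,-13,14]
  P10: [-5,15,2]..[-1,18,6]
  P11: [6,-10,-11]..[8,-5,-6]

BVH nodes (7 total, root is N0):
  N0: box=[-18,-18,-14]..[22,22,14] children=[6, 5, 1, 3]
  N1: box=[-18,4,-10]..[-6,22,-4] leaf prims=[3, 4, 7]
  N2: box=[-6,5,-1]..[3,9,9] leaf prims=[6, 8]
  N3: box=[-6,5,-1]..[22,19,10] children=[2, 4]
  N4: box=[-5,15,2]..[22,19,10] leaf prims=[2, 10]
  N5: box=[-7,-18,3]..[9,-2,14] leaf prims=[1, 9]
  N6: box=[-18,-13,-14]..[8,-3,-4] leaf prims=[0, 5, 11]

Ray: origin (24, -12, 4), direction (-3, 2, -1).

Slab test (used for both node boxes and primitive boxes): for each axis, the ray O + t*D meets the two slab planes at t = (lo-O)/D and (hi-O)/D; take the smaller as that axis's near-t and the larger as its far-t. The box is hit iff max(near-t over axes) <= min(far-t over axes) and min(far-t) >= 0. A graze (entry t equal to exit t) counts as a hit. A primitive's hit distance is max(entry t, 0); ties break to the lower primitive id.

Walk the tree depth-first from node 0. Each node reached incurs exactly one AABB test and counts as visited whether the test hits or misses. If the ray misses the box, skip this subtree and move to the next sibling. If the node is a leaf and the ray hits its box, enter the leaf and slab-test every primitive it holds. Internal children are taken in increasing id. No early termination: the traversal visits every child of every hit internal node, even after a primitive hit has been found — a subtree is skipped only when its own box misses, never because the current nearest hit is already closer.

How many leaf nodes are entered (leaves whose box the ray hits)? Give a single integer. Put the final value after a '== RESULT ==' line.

Trace the traversal:
N0 x:[2/3,14] y:[-3,17] z:[-10,18] -> hit [2/3,14], descend [1, 3, 5, 6]
  N1 x:[10,14] y:[8,17] z:[8,14] -> hit [10,14] leaf, test {P3(miss), P4@t=21/2, P7(miss)}
  N3 x:[2/3,10] y:[17/2,31/2] z:[-6,5] -> miss, prune
  N5 x:[5,31/3] y:[-3,5] z:[-10,1] -> miss, prune
  N6 x:[16/3,14] y:[-1/2,9/2] z:[8,18] -> miss, prune

Visited [0, 1, 3, 5, 6]. Tests: 5 box, 1 leaf. Nearest: P4.

== RESULT ==
1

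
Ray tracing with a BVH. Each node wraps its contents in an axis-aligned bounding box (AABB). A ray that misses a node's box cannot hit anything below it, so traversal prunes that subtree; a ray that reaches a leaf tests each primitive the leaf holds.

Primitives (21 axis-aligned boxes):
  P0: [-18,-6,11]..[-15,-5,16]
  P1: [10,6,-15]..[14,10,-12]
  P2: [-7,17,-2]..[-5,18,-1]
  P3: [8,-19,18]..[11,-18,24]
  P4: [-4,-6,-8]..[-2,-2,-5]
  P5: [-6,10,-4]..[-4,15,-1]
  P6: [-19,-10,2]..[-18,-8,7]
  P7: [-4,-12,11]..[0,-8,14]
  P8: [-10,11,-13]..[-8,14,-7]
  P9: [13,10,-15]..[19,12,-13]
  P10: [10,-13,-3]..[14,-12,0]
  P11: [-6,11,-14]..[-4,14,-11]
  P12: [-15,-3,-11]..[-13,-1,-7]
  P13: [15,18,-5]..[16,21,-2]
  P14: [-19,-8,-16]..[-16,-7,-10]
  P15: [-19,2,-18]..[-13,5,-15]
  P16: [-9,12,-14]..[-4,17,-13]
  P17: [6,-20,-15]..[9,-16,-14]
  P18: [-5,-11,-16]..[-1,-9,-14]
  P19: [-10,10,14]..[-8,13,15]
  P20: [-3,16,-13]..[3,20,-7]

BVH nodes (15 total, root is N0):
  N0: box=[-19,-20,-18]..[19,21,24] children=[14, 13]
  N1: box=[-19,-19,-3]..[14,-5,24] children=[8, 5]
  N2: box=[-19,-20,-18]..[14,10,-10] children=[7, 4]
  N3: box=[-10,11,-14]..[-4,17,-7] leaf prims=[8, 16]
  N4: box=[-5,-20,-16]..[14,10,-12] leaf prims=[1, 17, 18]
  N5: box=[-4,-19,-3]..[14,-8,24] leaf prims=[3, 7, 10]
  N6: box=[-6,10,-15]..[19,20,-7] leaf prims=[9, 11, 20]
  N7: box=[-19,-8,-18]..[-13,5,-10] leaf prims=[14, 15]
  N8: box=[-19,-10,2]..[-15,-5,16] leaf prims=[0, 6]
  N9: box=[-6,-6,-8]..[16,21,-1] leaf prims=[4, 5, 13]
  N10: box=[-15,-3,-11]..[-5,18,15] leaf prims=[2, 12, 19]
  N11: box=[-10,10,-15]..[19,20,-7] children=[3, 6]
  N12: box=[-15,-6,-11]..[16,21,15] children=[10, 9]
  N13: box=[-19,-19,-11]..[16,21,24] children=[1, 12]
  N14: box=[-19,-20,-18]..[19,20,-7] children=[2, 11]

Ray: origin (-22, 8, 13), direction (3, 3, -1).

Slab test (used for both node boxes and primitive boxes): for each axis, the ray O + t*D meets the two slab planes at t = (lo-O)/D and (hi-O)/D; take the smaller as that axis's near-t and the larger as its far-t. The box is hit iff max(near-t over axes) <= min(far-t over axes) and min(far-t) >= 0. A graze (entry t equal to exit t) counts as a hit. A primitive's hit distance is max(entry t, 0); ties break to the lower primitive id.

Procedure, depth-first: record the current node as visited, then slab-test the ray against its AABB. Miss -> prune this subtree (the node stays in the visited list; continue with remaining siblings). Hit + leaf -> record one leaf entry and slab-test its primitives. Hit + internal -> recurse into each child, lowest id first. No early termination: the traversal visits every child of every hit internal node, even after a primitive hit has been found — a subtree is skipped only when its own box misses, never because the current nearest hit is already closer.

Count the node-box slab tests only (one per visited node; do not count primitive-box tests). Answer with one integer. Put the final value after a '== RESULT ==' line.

Traverse from the root:
N0 x:[1,41/3] y:[-28/3,13/3] z:[-11,31] -> hit [1,13/3], descend [13, 14]
  N13 x:[1,38/3] y:[-9,13/3] z:[-11,24] -> hit [1,13/3], descend [1, 12]
    N1 x:[1,12] y:[-9,-13/3] z:[-11,16] -> miss, prune
    N12 x:[7/3,38/3] y:[-14/3,13/3] z:[-2,24] -> hit [7/3,13/3], descend [9, 10]
      N9 x:[16/3,38/3] y:[-14/3,13/3] z:[14,21] -> miss, prune
      N10 x:[7/3,17/3] y:[-11/3,10/3] z:[-2,24] -> hit [7/3,10/3] leaf, test {P2(miss), P12(miss), P19(miss)}
  N14 x:[1,41/3] y:[-28/3,4] z:[20,31] -> miss, prune

Visited [0, 13, 1, 12, 9, 10, 14]. Tests: 7 box, 1 leaf. Nearest: miss.

== RESULT ==
7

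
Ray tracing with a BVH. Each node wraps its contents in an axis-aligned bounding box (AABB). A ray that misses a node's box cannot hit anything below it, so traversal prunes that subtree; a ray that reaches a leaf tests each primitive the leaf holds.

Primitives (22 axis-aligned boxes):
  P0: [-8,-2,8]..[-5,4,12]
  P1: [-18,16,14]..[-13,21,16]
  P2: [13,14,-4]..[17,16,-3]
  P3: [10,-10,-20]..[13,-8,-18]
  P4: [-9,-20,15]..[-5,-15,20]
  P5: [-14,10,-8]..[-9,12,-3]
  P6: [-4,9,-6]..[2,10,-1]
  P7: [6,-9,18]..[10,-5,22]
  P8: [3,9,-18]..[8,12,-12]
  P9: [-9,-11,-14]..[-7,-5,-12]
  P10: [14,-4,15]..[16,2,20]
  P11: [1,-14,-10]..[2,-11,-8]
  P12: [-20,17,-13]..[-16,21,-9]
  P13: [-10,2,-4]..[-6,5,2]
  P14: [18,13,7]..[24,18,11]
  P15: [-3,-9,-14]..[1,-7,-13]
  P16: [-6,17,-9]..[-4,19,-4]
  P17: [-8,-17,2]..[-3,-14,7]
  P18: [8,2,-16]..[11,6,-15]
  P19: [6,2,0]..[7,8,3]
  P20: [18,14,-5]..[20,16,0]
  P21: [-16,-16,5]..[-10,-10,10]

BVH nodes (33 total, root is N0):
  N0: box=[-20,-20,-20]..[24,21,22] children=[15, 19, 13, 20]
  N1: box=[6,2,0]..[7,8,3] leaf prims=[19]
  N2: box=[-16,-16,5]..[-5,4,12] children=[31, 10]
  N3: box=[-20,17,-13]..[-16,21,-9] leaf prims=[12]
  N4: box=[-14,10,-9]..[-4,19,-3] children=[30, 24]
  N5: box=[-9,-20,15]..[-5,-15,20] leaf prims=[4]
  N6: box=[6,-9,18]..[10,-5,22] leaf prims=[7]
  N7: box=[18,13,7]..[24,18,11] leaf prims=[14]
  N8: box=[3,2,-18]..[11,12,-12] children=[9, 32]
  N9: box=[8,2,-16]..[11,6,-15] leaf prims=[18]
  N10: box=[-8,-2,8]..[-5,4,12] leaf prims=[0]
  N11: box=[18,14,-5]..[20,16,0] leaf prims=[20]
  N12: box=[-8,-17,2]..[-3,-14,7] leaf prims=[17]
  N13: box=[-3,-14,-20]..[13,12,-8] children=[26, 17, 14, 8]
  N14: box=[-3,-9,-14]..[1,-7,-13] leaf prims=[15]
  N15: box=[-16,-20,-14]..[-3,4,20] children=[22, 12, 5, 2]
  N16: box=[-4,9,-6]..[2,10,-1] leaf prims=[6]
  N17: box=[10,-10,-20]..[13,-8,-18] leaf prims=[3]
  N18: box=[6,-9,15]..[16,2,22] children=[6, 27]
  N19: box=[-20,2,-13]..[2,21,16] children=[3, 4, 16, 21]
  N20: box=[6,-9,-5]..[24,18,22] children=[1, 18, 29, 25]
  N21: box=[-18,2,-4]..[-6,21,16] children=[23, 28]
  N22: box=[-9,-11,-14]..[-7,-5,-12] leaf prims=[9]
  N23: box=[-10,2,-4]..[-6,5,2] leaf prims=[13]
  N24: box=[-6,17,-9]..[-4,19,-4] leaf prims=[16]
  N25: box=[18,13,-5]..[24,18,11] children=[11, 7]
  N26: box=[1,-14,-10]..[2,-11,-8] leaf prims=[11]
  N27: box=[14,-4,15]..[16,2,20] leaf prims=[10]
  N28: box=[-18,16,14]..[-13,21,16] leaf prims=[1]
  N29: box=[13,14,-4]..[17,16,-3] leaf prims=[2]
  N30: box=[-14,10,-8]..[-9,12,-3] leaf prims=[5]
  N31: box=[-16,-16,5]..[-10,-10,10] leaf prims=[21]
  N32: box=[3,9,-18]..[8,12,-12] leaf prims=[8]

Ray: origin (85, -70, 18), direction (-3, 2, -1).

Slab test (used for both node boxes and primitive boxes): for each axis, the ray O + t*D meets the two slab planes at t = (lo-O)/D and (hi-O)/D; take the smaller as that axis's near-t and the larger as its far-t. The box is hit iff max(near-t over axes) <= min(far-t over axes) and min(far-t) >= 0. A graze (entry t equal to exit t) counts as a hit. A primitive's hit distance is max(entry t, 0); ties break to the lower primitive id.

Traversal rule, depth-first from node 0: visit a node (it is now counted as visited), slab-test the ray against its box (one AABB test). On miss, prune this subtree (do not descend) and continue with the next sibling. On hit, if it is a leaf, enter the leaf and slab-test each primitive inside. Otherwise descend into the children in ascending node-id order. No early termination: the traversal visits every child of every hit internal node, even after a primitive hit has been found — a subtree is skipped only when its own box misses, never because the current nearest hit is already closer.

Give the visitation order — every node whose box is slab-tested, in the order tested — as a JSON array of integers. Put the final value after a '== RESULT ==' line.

Walk:
N0 x:[61/3,35] y:[25,91/2] z:[-4,38] -> hit [25,35], descend [13, 15, 19, 20]
  N13 x:[24,88/3] y:[28,41] z:[26,38] -> hit [28,88/3], descend [8, 14, 17, 26]
    N8 x:[74/3,82/3] y:[36,41] z:[30,36] -> miss, prune
    N14 x:[28,88/3] y:[61/2,63/2] z:[31,32] -> miss, prune
    N17 x:[24,25] y:[30,31] z:[36,38] -> miss, prune
    N26 x:[83/3,28] y:[28,59/2] z:[26,28] -> hit [28,28] leaf, test {P11@t=28}
  N15 x:[88/3,101/3] y:[25,37] z:[-2,32] -> hit [88/3,32], descend [2, 5, 12, 22]
    N2 x:[30,101/3] y:[27,37] z:[6,13] -> miss, prune
    N5 x:[30,94/3] y:[25,55/2] z:[-2,3] -> miss, prune
    N12 x:[88/3,31] y:[53/2,28] z:[11,16] -> miss, prune
    N22 x:[92/3,94/3] y:[59/2,65/2] z:[30,32] -> hit [92/3,94/3] leaf, test {P9@t=92/3}
  N19 x:[83/3,35] y:[36,91/2] z:[2,31] -> miss, prune
  N20 x:[61/3,79/3] y:[61/2,44] z:[-4,23] -> miss, prune

Summary -> nodes [0, 13, 8, 14, 17, 26, 15, 2, 5, 12, 22, 19, 20]; box-tests=13; leaf-entries=2; first=P11

== RESULT ==
[0, 13, 8, 14, 17, 26, 15, 2, 5, 12, 22, 19, 20]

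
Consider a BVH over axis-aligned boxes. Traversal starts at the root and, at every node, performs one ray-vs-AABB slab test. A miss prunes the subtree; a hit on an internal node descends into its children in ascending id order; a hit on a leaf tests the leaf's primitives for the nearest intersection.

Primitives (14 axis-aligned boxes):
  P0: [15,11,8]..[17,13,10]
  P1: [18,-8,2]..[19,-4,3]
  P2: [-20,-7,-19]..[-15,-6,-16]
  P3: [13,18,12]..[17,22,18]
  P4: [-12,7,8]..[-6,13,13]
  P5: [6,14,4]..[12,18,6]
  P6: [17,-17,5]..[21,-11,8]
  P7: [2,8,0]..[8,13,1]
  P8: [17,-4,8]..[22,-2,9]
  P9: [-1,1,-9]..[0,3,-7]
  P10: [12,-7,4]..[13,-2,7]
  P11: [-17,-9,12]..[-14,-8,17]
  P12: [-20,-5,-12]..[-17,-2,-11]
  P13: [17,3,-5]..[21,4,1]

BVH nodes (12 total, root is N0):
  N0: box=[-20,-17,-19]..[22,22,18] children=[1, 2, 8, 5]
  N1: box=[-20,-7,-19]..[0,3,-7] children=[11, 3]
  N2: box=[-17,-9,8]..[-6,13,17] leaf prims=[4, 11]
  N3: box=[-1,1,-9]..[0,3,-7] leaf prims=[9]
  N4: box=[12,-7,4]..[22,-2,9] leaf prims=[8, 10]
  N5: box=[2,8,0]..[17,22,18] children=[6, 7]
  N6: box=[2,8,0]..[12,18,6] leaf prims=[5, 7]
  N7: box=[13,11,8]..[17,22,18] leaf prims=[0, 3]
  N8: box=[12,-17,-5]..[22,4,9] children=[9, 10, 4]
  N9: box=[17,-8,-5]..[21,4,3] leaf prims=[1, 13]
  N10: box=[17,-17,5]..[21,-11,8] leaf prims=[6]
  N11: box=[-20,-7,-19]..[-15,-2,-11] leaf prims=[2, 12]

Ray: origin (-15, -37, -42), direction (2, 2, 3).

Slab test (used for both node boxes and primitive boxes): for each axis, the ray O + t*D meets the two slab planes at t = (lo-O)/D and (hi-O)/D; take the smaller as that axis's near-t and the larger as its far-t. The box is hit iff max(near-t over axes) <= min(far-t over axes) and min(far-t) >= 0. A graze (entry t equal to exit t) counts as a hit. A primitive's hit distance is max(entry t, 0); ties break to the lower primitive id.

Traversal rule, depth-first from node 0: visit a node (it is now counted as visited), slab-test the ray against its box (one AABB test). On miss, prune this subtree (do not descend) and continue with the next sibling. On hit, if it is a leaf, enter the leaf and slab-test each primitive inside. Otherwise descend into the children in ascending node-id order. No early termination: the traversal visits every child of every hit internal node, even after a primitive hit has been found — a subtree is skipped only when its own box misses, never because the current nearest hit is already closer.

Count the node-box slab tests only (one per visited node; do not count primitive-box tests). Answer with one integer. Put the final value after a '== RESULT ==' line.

Trace the traversal:
N0 x:[-5/2,37/2] y:[10,59/2] z:[23/3,20] -> hit [10,37/2], descend [1, 2, 5, 8]
  N1 x:[-5/2,15/2] y:[15,20] z:[23/3,35/3] -> miss, prune
  N2 x:[-1,9/2] y:[14,25] z:[50/3,59/3] -> miss, prune
  N5 x:[17/2,16] y:[45/2,59/2] z:[14,20] -> miss, prune
  N8 x:[27/2,37/2] y:[10,41/2] z:[37/3,17] -> hit [27/2,17], descend [4, 9, 10]
    N4 x:[27/2,37/2] y:[15,35/2] z:[46/3,17] -> hit [46/3,17] leaf, test {P8@t=50/3, P10(miss)}
    N9 x:[16,18] y:[29/2,41/2] z:[37/3,15] -> miss, prune
    N10 x:[16,18] y:[10,13] z:[47/3,50/3] -> miss, prune

8 AABB tests over nodes [0, 1, 2, 5, 8, 4, 9, 10]; 1 leaf entered; closest P8.

== RESULT ==
8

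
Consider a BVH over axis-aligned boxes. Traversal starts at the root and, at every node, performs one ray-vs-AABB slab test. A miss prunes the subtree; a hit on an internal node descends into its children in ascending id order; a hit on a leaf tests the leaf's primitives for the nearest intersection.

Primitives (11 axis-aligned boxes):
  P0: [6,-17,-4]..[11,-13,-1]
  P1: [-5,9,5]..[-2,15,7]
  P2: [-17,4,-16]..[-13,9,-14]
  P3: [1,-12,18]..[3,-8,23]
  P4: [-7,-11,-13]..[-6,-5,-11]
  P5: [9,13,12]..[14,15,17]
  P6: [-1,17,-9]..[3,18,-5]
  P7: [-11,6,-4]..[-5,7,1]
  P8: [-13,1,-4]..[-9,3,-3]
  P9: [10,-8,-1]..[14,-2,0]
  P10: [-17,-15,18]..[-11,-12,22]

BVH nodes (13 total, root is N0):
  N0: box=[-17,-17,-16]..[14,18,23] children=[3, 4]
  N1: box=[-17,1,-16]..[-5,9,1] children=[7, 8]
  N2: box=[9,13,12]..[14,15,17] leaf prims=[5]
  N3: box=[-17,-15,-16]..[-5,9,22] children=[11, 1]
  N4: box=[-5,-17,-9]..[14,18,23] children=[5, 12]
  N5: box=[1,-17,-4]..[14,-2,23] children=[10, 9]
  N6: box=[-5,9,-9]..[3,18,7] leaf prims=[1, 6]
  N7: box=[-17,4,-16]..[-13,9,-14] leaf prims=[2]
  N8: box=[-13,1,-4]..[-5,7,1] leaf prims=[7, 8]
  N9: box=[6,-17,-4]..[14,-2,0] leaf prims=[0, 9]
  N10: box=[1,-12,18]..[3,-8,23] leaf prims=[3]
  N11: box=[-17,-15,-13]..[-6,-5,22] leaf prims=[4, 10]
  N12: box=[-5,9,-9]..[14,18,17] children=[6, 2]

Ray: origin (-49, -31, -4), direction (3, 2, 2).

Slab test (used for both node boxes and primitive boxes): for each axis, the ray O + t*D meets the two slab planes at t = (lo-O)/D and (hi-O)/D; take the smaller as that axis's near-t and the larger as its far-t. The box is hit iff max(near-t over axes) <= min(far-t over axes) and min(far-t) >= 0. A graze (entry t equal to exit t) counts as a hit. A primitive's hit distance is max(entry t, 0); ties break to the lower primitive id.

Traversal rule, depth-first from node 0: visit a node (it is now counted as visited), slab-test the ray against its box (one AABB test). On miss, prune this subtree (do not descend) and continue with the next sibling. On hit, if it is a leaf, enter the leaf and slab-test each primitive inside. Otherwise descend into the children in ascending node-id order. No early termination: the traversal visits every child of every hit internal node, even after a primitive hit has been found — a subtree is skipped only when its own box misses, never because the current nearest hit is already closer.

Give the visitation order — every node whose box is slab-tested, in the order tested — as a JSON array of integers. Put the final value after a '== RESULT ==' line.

Walk:
N0 x:[32/3,21] y:[7,49/2] z:[-6,27/2] -> hit [32/3,27/2], descend [3, 4]
  N3 x:[32/3,44/3] y:[8,20] z:[-6,13] -> hit [32/3,13], descend [1, 11]
    N1 x:[32/3,44/3] y:[16,20] z:[-6,5/2] -> miss, prune
    N11 x:[32/3,43/3] y:[8,13] z:[-9/2,13] -> hit [32/3,13] leaf, test {P4(miss), P10(miss)}
  N4 x:[44/3,21] y:[7,49/2] z:[-5/2,27/2] -> miss, prune

Visited [0, 3, 1, 11, 4]. Tests: 5 box, 1 leaf. Nearest: miss.

== RESULT ==
[0, 3, 1, 11, 4]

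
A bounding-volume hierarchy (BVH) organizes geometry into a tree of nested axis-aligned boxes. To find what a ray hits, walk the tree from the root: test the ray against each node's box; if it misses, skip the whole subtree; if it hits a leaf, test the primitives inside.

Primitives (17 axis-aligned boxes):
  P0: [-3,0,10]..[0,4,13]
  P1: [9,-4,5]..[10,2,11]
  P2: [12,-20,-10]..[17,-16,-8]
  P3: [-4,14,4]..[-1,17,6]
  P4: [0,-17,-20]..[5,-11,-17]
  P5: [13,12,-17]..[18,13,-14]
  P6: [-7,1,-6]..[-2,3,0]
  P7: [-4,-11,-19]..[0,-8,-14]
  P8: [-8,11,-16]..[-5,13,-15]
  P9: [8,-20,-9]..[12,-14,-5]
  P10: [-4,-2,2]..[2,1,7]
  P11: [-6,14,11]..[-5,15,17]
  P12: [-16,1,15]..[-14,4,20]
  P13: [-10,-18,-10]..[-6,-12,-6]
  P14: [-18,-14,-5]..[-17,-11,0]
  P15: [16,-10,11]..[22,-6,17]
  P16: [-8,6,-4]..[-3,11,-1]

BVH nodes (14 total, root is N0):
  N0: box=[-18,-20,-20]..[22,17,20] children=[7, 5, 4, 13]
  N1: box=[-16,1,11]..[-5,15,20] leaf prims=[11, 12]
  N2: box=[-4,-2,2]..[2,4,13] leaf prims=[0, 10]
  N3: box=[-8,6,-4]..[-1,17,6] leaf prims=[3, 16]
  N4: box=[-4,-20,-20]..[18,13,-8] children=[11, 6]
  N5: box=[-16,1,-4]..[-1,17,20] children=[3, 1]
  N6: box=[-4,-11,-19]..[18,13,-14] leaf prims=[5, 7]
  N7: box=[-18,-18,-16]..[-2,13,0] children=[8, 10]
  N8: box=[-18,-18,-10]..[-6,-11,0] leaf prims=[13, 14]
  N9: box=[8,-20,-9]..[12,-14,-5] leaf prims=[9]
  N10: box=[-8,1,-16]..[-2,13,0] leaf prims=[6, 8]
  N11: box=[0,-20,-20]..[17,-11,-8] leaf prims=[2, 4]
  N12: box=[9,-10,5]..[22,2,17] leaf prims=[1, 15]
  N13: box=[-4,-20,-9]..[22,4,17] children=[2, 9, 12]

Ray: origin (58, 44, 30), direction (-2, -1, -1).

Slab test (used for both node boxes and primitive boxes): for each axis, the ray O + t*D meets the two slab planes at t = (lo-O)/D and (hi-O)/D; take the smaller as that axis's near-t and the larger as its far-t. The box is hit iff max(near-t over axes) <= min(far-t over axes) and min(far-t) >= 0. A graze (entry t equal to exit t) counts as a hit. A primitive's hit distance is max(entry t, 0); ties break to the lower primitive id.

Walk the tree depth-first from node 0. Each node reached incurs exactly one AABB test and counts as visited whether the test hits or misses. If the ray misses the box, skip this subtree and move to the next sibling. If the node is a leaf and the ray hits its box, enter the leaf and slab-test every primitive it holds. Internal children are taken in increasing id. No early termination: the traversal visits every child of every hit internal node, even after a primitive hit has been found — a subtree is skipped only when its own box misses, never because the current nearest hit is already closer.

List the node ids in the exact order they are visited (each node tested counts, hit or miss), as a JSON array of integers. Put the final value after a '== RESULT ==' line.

Walk:
N0 x:[18,38] y:[27,64] z:[10,50] -> hit [27,38], descend [4, 5, 7, 13]
  N4 x:[20,31] y:[31,64] z:[38,50] -> miss, prune
  N5 x:[59/2,37] y:[27,43] z:[10,34] -> hit [59/2,34], descend [1, 3]
    N1 x:[63/2,37] y:[29,43] z:[10,19] -> miss, prune
    N3 x:[59/2,33] y:[27,38] z:[24,34] -> hit [59/2,33] leaf, test {P3(miss), P16@t=33}
  N7 x:[30,38] y:[31,62] z:[30,46] -> hit [31,38], descend [8, 10]
    N8 x:[32,38] y:[55,62] z:[30,40] -> miss, prune
    N10 x:[30,33] y:[31,43] z:[30,46] -> hit [31,33] leaf, test {P6(miss), P8(miss)}
  N13 x:[18,31] y:[40,64] z:[13,39] -> miss, prune

Visited [0, 4, 5, 1, 3, 7, 8, 10, 13]. Tests: 9 box, 2 leaf. Nearest: P16.

== RESULT ==
[0, 4, 5, 1, 3, 7, 8, 10, 13]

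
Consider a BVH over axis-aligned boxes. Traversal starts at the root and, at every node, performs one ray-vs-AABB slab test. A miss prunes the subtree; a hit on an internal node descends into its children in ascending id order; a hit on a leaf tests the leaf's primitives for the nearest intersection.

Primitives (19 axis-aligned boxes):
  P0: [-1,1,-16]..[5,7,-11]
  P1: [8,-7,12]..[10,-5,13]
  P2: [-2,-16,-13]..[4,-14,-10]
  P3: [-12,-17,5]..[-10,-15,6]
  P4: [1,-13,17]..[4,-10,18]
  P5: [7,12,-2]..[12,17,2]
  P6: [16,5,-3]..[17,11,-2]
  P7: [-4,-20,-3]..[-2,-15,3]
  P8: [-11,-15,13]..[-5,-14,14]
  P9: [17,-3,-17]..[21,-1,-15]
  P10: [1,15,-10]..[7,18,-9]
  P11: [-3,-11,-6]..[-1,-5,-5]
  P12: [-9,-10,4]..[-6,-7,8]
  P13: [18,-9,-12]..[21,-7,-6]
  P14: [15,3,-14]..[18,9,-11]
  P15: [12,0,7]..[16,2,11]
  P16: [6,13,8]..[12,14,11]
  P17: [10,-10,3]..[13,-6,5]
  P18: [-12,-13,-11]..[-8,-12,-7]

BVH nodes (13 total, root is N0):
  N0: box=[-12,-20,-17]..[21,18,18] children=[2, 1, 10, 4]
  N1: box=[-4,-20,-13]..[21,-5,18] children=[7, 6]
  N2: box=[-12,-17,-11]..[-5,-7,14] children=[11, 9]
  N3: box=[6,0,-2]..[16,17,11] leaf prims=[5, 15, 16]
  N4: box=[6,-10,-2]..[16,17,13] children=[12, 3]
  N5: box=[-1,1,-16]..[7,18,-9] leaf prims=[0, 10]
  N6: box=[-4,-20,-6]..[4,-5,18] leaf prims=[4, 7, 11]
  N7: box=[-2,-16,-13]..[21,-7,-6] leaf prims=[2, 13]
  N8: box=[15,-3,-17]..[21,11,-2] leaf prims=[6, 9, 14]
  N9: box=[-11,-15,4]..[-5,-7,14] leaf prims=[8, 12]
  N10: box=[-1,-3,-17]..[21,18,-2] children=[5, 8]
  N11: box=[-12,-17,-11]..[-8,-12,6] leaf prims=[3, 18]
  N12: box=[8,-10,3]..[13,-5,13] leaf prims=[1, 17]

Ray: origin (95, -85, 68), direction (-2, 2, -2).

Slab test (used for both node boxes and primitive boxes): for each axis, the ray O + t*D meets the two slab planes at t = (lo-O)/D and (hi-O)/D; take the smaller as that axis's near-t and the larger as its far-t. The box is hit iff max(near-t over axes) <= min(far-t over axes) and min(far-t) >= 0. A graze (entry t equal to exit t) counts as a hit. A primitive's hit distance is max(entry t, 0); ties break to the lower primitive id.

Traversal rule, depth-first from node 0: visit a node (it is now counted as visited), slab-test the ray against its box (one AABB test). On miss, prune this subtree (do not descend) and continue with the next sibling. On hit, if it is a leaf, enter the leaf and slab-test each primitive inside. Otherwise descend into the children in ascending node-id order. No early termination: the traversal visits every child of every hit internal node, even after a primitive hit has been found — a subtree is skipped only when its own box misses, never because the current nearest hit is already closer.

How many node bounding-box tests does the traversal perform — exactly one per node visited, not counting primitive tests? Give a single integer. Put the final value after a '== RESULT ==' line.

Walk:
N0 x:[37,107/2] y:[65/2,103/2] z:[25,85/2] -> hit [37,85/2], descend [1, 2, 4, 10]
  N1 x:[37,99/2] y:[65/2,40] z:[25,81/2] -> hit [37,40], descend [6, 7]
    N6 x:[91/2,99/2] y:[65/2,40] z:[25,37] -> miss, prune
    N7 x:[37,97/2] y:[69/2,39] z:[37,81/2] -> hit [37,39] leaf, test {P2(miss), P13@t=38}
  N2 x:[50,107/2] y:[34,39] z:[27,79/2] -> miss, prune
  N4 x:[79/2,89/2] y:[75/2,51] z:[55/2,35] -> miss, prune
  N10 x:[37,48] y:[41,103/2] z:[35,85/2] -> hit [41,85/2], descend [5, 8]
    N5 x:[44,48] y:[43,103/2] z:[77/2,42] -> miss, prune
    N8 x:[37,40] y:[41,48] z:[35,85/2] -> miss, prune

Summary -> nodes [0, 1, 6, 7, 2, 4, 10, 5, 8]; box-tests=9; leaf-entries=1; first=P13

== RESULT ==
9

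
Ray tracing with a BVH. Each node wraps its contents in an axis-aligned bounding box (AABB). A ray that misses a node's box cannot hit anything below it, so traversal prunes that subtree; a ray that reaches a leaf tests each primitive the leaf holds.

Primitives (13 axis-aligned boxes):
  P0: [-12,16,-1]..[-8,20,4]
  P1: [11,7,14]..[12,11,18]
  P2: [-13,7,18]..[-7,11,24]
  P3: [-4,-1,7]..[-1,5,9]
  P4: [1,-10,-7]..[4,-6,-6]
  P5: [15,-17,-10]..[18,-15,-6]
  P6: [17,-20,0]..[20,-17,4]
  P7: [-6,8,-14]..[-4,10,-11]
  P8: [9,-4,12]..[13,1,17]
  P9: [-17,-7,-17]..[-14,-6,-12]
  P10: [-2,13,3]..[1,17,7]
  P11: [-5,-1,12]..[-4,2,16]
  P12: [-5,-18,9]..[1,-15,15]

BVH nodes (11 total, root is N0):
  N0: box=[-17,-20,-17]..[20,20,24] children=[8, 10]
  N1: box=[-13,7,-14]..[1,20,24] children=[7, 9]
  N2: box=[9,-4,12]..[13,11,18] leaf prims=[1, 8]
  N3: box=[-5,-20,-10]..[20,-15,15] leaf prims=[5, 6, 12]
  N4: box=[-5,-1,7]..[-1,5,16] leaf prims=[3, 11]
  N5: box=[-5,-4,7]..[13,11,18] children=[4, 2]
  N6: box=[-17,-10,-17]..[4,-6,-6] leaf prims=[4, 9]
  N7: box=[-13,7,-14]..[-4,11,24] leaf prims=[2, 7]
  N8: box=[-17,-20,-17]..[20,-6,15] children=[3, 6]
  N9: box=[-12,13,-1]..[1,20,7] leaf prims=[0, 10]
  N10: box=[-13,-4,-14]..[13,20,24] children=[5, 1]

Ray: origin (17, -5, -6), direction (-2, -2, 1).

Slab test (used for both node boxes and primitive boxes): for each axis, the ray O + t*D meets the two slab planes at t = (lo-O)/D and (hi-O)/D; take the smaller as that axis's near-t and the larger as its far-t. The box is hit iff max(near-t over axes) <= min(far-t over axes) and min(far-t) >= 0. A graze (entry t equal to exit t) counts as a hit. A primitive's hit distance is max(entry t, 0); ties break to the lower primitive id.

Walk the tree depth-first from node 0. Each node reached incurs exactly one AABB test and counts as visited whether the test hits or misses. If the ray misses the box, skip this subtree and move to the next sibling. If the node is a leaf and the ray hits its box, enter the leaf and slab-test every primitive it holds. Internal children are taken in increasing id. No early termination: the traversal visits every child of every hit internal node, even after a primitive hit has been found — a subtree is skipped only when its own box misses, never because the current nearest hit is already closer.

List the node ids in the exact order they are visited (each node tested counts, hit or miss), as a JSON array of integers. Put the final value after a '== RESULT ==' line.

Traverse from the root:
N0 x:[-3/2,17] y:[-25/2,15/2] z:[-11,30] -> hit [-3/2,15/2], descend [8, 10]
  N8 x:[-3/2,17] y:[1/2,15/2] z:[-11,21] -> hit [1/2,15/2], descend [3, 6]
    N3 x:[-3/2,11] y:[5,15/2] z:[-4,21] -> hit [5,15/2] leaf, test {P5(miss), P6(miss), P12(miss)}
    N6 x:[13/2,17] y:[1/2,5/2] z:[-11,0] -> miss, prune
  N10 x:[2,15] y:[-25/2,-1/2] z:[-8,30] -> miss, prune

Summary -> nodes [0, 8, 3, 6, 10]; box-tests=5; leaf-entries=1; first=miss

== RESULT ==
[0, 8, 3, 6, 10]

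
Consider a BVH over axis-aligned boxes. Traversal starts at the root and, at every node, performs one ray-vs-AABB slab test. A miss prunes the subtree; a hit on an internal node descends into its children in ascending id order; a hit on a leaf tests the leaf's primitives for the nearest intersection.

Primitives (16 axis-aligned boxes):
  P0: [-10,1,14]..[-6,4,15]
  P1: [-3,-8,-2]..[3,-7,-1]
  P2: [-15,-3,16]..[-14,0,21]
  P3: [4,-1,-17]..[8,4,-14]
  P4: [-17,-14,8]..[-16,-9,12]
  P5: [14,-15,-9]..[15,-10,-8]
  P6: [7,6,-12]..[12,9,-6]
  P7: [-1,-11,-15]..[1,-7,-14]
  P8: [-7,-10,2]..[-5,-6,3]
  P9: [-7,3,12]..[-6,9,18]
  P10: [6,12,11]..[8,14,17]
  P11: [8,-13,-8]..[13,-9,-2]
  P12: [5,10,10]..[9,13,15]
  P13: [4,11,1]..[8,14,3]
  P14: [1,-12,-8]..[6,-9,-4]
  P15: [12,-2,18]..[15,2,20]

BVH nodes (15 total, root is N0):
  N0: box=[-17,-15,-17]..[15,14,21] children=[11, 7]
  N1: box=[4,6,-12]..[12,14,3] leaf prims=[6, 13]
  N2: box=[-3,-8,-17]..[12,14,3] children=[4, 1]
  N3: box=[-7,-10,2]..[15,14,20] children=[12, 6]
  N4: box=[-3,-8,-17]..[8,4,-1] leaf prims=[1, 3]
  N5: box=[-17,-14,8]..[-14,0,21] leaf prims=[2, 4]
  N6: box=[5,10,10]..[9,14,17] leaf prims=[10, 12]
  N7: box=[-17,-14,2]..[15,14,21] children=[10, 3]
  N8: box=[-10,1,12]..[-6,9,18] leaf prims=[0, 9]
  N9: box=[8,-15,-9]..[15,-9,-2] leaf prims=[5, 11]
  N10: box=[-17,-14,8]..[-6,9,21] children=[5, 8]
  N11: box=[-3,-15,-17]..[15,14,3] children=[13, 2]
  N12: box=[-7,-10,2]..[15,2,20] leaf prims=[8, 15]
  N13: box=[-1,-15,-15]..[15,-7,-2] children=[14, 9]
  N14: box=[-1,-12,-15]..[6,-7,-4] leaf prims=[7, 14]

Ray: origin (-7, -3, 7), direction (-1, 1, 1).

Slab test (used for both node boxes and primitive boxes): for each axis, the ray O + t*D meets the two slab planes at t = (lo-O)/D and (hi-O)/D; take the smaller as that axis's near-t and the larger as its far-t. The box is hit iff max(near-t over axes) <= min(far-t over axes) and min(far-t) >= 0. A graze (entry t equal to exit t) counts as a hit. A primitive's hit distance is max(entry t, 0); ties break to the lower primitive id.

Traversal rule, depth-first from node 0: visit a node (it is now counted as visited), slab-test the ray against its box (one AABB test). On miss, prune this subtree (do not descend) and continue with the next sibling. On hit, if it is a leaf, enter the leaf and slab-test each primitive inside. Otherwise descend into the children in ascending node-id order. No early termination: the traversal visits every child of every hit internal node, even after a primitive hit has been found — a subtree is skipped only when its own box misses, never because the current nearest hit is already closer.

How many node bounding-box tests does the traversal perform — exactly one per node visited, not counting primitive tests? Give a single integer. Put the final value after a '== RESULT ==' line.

Traverse from the root:
N0 x:[-22,10] y:[-12,17] z:[-24,14] -> hit [-12,10], descend [7, 11]
  N7 x:[-22,10] y:[-11,17] z:[-5,14] -> hit [-5,10], descend [3, 10]
    N3 x:[-22,0] y:[-7,17] z:[-5,13] -> hit [-5,0], descend [6, 12]
      N6 x:[-16,-12] y:[13,17] z:[3,10] -> miss, prune
      N12 x:[-22,0] y:[-7,5] z:[-5,13] -> hit [-5,0] leaf, test {P8(miss), P15(miss)}
    N10 x:[-1,10] y:[-11,12] z:[1,14] -> hit [1,10], descend [5, 8]
      N5 x:[7,10] y:[-11,3] z:[1,14] -> miss, prune
      N8 x:[-1,3] y:[4,12] z:[5,11] -> miss, prune
  N11 x:[-22,-4] y:[-12,17] z:[-24,-4] -> miss, prune

9 AABB tests over nodes [0, 7, 3, 6, 12, 10, 5, 8, 11]; 1 leaf entered; closest miss.

== RESULT ==
9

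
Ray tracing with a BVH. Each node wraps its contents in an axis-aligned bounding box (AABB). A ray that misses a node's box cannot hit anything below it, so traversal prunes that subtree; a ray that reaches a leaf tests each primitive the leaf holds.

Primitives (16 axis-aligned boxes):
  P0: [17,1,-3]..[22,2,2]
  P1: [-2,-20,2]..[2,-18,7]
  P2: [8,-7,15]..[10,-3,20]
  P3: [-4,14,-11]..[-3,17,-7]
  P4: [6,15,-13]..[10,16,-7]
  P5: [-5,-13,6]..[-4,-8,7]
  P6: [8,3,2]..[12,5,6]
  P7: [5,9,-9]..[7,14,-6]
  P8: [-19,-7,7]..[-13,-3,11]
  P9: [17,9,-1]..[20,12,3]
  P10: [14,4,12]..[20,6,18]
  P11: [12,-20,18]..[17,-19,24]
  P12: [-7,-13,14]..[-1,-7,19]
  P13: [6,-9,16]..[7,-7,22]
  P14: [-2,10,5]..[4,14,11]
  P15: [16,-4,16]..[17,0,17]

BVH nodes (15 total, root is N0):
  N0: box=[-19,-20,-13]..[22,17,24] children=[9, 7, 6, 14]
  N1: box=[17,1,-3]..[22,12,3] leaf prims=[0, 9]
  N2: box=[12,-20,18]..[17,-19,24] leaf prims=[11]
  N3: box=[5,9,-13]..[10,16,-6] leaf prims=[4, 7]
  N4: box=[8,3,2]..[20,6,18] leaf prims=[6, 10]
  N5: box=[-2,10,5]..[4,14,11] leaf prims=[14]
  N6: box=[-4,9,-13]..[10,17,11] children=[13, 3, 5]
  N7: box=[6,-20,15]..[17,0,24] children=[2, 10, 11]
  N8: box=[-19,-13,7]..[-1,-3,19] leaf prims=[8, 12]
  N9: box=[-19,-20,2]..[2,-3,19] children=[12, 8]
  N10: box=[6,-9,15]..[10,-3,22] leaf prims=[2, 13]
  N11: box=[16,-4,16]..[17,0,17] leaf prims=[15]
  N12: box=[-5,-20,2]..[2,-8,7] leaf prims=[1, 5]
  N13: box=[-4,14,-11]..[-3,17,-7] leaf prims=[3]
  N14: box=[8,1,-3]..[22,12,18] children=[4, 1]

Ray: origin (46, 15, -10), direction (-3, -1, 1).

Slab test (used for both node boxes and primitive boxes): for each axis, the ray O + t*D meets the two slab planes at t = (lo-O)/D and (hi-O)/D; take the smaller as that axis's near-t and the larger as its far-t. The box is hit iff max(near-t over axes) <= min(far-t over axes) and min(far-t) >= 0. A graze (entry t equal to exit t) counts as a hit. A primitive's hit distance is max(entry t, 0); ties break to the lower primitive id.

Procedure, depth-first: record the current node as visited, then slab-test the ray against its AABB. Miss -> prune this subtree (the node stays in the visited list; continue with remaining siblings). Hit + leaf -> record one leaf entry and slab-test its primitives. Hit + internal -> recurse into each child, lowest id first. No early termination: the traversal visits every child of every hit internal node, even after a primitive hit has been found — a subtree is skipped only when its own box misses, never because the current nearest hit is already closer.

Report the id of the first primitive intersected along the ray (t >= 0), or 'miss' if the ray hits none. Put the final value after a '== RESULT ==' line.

Trace the traversal:
N0 x:[8,65/3] y:[-2,35] z:[-3,34] -> hit [8,65/3], descend [6, 7, 9, 14]
  N6 x:[12,50/3] y:[-2,6] z:[-3,21] -> miss, prune
  N7 x:[29/3,40/3] y:[15,35] z:[25,34] -> miss, prune
  N9 x:[44/3,65/3] y:[18,35] z:[12,29] -> hit [18,65/3], descend [8, 12]
    N8 x:[47/3,65/3] y:[18,28] z:[17,29] -> hit [18,65/3] leaf, test {P8@t=59/3, P12(miss)}
    N12 x:[44/3,17] y:[23,35] z:[12,17] -> miss, prune
  N14 x:[8,38/3] y:[3,14] z:[7,28] -> hit [8,38/3], descend [1, 4]
    N1 x:[8,29/3] y:[3,14] z:[7,13] -> hit [8,29/3] leaf, test {P0(miss), P9(miss)}
    N4 x:[26/3,38/3] y:[9,12] z:[12,28] -> hit [12,12] leaf, test {P6@t=12, P10(miss)}

order=[0, 6, 7, 9, 8, 12, 14, 1, 4]  |boxes|=9  |leaves|=3  hit=P6

== RESULT ==
6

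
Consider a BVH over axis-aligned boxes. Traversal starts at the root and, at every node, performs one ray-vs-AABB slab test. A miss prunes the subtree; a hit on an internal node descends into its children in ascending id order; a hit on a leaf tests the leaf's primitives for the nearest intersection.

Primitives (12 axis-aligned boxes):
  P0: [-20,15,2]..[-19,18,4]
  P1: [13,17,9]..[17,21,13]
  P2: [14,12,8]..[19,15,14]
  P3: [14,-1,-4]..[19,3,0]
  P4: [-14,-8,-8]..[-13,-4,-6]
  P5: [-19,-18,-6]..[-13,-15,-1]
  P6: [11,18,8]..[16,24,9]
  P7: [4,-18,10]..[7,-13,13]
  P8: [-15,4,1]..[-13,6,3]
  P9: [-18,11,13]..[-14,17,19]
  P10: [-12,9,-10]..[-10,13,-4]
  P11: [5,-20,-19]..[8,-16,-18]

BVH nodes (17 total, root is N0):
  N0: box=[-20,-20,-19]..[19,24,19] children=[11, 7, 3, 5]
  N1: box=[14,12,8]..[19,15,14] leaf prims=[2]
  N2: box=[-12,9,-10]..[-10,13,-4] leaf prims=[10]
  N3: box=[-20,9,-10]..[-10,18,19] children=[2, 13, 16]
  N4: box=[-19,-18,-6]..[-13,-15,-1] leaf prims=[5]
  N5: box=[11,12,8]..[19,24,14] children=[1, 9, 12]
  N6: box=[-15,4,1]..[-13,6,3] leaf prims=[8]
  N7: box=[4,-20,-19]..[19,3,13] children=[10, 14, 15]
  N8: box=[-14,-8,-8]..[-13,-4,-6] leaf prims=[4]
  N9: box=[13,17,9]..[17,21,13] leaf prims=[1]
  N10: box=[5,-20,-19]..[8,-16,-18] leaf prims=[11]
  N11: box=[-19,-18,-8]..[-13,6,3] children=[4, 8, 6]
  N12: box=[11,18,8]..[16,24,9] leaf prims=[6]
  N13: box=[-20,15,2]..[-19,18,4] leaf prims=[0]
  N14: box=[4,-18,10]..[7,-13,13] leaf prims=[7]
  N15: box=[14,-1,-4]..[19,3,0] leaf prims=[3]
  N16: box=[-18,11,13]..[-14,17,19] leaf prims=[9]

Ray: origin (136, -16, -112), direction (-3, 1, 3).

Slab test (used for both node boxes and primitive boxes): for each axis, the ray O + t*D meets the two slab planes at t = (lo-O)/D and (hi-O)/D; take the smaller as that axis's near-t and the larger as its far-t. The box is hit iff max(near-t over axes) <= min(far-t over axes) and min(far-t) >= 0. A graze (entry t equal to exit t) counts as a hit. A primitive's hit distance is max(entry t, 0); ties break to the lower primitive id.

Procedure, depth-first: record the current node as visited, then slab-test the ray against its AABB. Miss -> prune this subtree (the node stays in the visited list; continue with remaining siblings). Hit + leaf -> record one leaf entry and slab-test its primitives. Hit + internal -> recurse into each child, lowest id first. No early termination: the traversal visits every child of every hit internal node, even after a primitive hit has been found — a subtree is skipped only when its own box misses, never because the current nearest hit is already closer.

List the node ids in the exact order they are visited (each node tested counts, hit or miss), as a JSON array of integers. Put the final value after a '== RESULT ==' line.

Traverse from the root:
N0 x:[39,52] y:[-4,40] z:[31,131/3] -> hit [39,40], descend [3, 5, 7, 11]
  N3 x:[146/3,52] y:[25,34] z:[34,131/3] -> miss, prune
  N5 x:[39,125/3] y:[28,40] z:[40,42] -> hit [40,40], descend [1, 9, 12]
    N1 x:[39,122/3] y:[28,31] z:[40,42] -> miss, prune
    N9 x:[119/3,41] y:[33,37] z:[121/3,125/3] -> miss, prune
    N12 x:[40,125/3] y:[34,40] z:[40,121/3] -> hit [40,40] leaf, test {P6@t=40}
  N7 x:[39,44] y:[-4,19] z:[31,125/3] -> miss, prune
  N11 x:[149/3,155/3] y:[-2,22] z:[104/3,115/3] -> miss, prune

Visited [0, 3, 5, 1, 9, 12, 7, 11]. Tests: 8 box, 1 leaf. Nearest: P6.

== RESULT ==
[0, 3, 5, 1, 9, 12, 7, 11]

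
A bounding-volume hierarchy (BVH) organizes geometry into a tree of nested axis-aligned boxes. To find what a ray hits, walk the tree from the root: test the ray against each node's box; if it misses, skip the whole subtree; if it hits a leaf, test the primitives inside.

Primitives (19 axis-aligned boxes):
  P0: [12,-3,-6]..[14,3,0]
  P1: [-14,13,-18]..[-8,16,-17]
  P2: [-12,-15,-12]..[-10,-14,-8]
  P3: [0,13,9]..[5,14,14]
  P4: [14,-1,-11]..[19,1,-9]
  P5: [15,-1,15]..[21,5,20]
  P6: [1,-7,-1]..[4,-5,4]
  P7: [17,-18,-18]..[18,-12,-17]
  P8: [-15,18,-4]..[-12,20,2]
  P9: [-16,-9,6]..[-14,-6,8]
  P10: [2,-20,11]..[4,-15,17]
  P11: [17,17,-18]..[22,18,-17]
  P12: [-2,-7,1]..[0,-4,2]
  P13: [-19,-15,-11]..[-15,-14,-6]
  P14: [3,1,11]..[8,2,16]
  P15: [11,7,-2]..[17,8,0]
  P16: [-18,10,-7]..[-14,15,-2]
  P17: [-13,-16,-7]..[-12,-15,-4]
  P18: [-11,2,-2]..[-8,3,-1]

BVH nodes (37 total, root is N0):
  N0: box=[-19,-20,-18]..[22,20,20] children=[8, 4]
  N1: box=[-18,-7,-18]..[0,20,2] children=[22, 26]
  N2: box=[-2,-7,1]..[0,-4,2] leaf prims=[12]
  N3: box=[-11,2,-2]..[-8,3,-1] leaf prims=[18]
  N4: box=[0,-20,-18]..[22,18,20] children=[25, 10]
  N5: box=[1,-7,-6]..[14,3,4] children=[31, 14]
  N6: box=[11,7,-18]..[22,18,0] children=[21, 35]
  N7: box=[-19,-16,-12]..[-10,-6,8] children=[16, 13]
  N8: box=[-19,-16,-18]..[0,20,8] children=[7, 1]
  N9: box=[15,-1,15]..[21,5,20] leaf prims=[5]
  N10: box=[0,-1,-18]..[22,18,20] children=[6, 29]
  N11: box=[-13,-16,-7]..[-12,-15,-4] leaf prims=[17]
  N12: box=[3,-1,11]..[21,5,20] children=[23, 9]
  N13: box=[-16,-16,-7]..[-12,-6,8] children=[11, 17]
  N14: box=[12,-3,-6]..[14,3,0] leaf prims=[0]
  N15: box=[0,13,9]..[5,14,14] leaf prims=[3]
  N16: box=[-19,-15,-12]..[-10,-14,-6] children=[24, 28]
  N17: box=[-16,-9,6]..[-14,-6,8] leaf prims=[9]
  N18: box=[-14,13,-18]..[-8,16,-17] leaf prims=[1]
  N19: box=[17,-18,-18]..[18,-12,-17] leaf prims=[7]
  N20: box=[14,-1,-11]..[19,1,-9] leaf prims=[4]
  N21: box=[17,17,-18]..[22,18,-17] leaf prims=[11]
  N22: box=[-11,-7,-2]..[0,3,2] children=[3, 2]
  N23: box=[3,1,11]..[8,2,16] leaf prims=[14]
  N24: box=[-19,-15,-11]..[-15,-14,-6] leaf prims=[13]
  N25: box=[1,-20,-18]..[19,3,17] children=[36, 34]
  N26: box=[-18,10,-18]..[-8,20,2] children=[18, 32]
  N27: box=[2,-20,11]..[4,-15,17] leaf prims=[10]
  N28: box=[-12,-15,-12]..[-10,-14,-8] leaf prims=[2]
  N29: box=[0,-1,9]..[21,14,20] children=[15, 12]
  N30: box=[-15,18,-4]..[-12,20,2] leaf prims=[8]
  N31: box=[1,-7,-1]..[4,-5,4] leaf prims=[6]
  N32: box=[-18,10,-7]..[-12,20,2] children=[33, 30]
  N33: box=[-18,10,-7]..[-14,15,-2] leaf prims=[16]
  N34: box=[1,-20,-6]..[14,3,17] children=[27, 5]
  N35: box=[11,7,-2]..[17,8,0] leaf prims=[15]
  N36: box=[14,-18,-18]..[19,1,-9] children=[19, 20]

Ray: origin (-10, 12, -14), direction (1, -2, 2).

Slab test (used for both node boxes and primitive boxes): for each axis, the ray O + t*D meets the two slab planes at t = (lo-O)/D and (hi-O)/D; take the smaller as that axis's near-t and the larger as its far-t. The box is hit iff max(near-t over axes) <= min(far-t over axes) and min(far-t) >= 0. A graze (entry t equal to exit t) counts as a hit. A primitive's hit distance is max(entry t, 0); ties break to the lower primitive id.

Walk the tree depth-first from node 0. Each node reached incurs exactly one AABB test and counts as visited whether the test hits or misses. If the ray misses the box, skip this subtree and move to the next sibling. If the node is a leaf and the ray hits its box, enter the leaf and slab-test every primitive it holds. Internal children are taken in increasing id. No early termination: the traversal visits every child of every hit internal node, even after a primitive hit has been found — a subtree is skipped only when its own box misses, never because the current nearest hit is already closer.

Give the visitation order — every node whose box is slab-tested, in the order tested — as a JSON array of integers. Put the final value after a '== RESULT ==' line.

Trace the traversal:
N0 x:[-9,32] y:[-4,16] z:[-2,17] -> hit [-2,16], descend [4, 8]
  N4 x:[10,32] y:[-3,16] z:[-2,17] -> hit [10,16], descend [10, 25]
    N10 x:[10,32] y:[-3,13/2] z:[-2,17] -> miss, prune
    N25 x:[11,29] y:[9/2,16] z:[-2,31/2] -> hit [11,31/2], descend [34, 36]
      N34 x:[11,24] y:[9/2,16] z:[4,31/2] -> hit [11,31/2], descend [5, 27]
        N5 x:[11,24] y:[9/2,19/2] z:[4,9] -> miss, prune
        N27 x:[12,14] y:[27/2,16] z:[25/2,31/2] -> hit [27/2,14] leaf, test {P10@t=27/2}
      N36 x:[24,29] y:[11/2,15] z:[-2,5/2] -> miss, prune
  N8 x:[-9,10] y:[-4,14] z:[-2,11] -> hit [-2,10], descend [1, 7]
    N1 x:[-8,10] y:[-4,19/2] z:[-2,8] -> hit [-2,8], descend [22, 26]
      N22 x:[-1,10] y:[9/2,19/2] z:[6,8] -> hit [6,8], descend [2, 3]
        N2 x:[8,10] y:[8,19/2] z:[15/2,8] -> hit [8,8] leaf, test {P12@t=8}
        N3 x:[-1,2] y:[9/2,5] z:[6,13/2] -> miss, prune
      N26 x:[-8,2] y:[-4,1] z:[-2,8] -> hit [-2,1], descend [18, 32]
        N18 x:[-4,2] y:[-2,-1/2] z:[-2,-3/2] -> miss, prune
        N32 x:[-8,-2] y:[-4,1] z:[7/2,8] -> miss, prune
    N7 x:[-9,0] y:[9,14] z:[1,11] -> miss, prune

17 AABB tests over nodes [0, 4, 10, 25, 34, 5, 27, 36, 8, 1, 22, 2, 3, 26, 18, 32, 7]; 2 leaves entered; closest P12.

== RESULT ==
[0, 4, 10, 25, 34, 5, 27, 36, 8, 1, 22, 2, 3, 26, 18, 32, 7]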